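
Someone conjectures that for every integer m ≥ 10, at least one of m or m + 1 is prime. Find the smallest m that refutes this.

Check each integer m ≥ 10 in order until m, m + 1 are both composite.
The first 4 eligible values, up to m = 13, all satisfy the conclusion.
m = 14: 14 = 2 × 7; 15 = 3 × 5 — both composite.
Thus m = 14 disproves the claim, and no smaller m works.

m = 14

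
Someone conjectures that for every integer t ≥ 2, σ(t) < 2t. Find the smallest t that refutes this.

Check each integer t ≥ 2 in order until the claim fails.
The first 4 eligible values, up to t = 5, all satisfy the conclusion.
t = 6: σ(6) = 12; 12 ≥ 12.
Hence t = 6 is a counterexample.

t = 6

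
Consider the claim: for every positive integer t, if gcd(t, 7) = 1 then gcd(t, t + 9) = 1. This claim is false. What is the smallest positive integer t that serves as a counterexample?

t = 3

We need the least positive integer t for which gcd(t, 7) = 1 but gcd(t, t + 9) > 1.
t = 1: gcd(1, 10) = 1.
t = 2: gcd(2, 11) = 1.
t = 3: gcd(3, 12) = 3.
Thus t = 3 disproves the claim, and no smaller t works.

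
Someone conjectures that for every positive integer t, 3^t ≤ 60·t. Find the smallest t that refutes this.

t = 6

Check each positive integer t in order until 3^t > 60·t.
t = 1: 3^t = 3 and 60·t = 60, so 3 ≤ 60.
t = 2: 3^t = 9 and 60·t = 120, so 9 ≤ 120.
t = 3: 3^t = 27 and 60·t = 180, so 27 ≤ 180.
t = 4: 3^t = 81 and 60·t = 240, so 81 ≤ 240.
t = 5: 3^t = 243 and 60·t = 300, so 243 ≤ 300.
t = 6: 3^t = 729 and 60·t = 360, so 729 > 360.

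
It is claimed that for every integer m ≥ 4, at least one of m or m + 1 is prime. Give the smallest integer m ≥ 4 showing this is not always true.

A counterexample is any integer m ≥ 4 such that m, m + 1 are both composite; we check each in order.
The first 4 eligible values, up to m = 7, all satisfy the conclusion.
m = 8: 8 = 2 × 4; 9 = 3 × 3 — both composite.
So m = 8 is the smallest counterexample.

m = 8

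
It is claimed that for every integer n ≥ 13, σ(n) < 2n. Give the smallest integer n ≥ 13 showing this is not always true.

n = 18

For n = 13, 14, 15, 16, 17 the conclusion holds.
n = 18: σ(18) = 39; 39 ≥ 36.
Thus n = 18 disproves the claim, and no smaller n works.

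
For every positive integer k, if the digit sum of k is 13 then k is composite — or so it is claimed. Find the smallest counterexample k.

k = 67

Check each positive integer k in order until the digit sum of k is 13 but k is prime.
For k = 49, 58 the conclusion holds.
k = 67: digit sum 13; 67 is prime, not composite.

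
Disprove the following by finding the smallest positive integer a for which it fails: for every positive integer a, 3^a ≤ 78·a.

a = 6

We need the least positive integer a for which 3^a > 78·a.
For a = 1, 2, 3, 4, 5 the conclusion holds.
a = 6: 3^a = 729 and 78·a = 468, so 729 > 468.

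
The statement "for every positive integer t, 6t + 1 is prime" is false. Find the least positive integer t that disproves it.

We need the least positive integer t for which 6t + 1 is not prime.
For t = 1, 2, 3 the conclusion holds.
t = 4: 6t + 1 = 25 = 5 × 5, composite.
Hence t = 4 is a counterexample.

t = 4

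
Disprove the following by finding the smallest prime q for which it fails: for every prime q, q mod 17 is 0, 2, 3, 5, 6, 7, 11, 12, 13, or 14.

Check each prime q in order until the claim fails.
The first 13 eligible values, up to q = 41, all satisfy the conclusion.
q = 43: 43 mod 17 = 9 — not in {0, 2, 3, 5, 6, 7, 11, 12, 13, 14}.
So q = 43 is the smallest counterexample.

q = 43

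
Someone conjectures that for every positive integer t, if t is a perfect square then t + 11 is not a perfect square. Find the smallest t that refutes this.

t = 25

Check each positive integer t in order until t is a perfect square but t + 11 is a perfect square.
The first 4 eligible values, up to t = 16, all satisfy the conclusion.
t = 25: 25 = 5² and 25 + 11 = 36 = 6².
Hence t = 25 is a counterexample.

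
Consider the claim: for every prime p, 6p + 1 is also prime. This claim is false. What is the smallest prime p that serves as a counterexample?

p = 19

A counterexample is any prime p such that 6p + 1 is not prime; we check each in order.
The first 7 eligible values, up to p = 17, all satisfy the conclusion.
p = 19: 6p + 1 = 115 = 5 × 23, not prime.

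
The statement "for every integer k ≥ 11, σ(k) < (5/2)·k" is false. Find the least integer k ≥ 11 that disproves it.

We need the least integer k ≥ 11 for which the claim fails.
The first 13 eligible values, up to k = 23, all satisfy the conclusion.
k = 24: σ(24) = 60; 60 ≥ 60.
Thus k = 24 disproves the claim, and no smaller k works.

k = 24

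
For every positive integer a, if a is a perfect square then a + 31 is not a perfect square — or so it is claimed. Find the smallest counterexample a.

Check each positive integer a in order until a is a perfect square but a + 31 is a perfect square.
For a = 1, 4, 9, 16, …, 144, 169, 196 the conclusion holds.
a = 225: 225 = 15² and 225 + 31 = 256 = 16².

a = 225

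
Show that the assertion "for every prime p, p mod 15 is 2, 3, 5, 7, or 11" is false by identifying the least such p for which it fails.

A counterexample is any prime p such that the claim fails; we check each in order.
p = 2: 2 mod 15 = 2.
p = 3: 3 mod 15 = 3.
p = 5: 5 mod 15 = 5.
p = 7: 7 mod 15 = 7.
p = 11: 11 mod 15 = 11.
p = 13: 13 mod 15 = 13 — not in {2, 3, 5, 7, 11}.

p = 13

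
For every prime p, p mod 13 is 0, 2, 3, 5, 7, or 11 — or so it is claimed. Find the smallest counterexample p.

p = 17

Check each prime p in order until the claim fails.
p = 2: 2 mod 13 = 2.
p = 3: 3 mod 13 = 3.
p = 5: 5 mod 13 = 5.
p = 7: 7 mod 13 = 7.
p = 11: 11 mod 13 = 11.
p = 13: 13 mod 13 = 0.
p = 17: 17 mod 13 = 4 — not in {0, 2, 3, 5, 7, 11}.
So p = 17 is the smallest counterexample.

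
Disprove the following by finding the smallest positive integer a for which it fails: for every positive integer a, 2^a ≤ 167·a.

a = 11

Check each positive integer a in order until 2^a > 167·a.
For a = 1, 2, 3, 4, 5, 6, 7, 8, 9, 10 the conclusion holds.
a = 11: 2^a = 2048 and 167·a = 1837, so 2048 > 1837.
Thus a = 11 disproves the claim, and no smaller a works.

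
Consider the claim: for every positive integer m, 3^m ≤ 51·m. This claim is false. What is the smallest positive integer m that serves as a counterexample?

m = 6

A counterexample is any positive integer m such that 3^m > 51·m; we check each in order.
m = 1: 3^m = 3 and 51·m = 51, so 3 ≤ 51.
m = 2: 3^m = 9 and 51·m = 102, so 9 ≤ 102.
m = 3: 3^m = 27 and 51·m = 153, so 27 ≤ 153.
m = 4: 3^m = 81 and 51·m = 204, so 81 ≤ 204.
m = 5: 3^m = 243 and 51·m = 255, so 243 ≤ 255.
m = 6: 3^m = 729 and 51·m = 306, so 729 > 306.
So m = 6 is the smallest counterexample.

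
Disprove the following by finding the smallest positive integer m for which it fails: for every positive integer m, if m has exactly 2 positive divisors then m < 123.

m = 127

For m = 2, 3, 5, 7, …, 107, 109, 113 the conclusion holds.
m = 127: τ(127) = 2; 127 ≥ 123.
So m = 127 is the smallest counterexample.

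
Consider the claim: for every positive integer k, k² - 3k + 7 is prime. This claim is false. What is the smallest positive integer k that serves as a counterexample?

A counterexample is any positive integer k such that k² - 3k + 7 is not prime; we check each in order.
The first 5 eligible values, up to k = 5, all satisfy the conclusion.
k = 6: k² - 3k + 7 = 25 = 5 × 5, composite.

k = 6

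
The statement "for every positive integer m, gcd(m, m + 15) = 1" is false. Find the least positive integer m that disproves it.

m = 3

A counterexample is any positive integer m such that gcd(m, m + 15) > 1; we check each in order.
For m = 1, 2 the conclusion holds.
m = 3: gcd(3, 18) = 3.
Hence m = 3 is a counterexample.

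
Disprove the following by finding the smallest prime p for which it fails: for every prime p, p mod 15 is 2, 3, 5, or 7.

p = 11

We need the least prime p for which the claim fails.
p = 2: 2 mod 15 = 2.
p = 3: 3 mod 15 = 3.
p = 5: 5 mod 15 = 5.
p = 7: 7 mod 15 = 7.
p = 11: 11 mod 15 = 11 — not in {2, 3, 5, 7}.
So p = 11 is the smallest counterexample.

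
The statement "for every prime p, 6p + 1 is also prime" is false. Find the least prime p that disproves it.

Check each prime p in order until 6p + 1 is not prime.
For p = 2, 3, 5, 7, 11, 13, 17 the conclusion holds.
p = 19: 6p + 1 = 115 = 5 × 23, not prime.
Hence p = 19 is a counterexample.

p = 19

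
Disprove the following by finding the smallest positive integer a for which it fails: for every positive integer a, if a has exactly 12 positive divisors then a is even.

a = 315

For a = 60, 72, 84, 90, …, 294, 306, 308 the conclusion holds.
a = 315: divisors of 315: 12 divisors; 315 is odd.
Thus a = 315 disproves the claim, and no smaller a works.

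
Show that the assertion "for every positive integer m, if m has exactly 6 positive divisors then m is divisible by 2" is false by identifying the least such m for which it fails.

m = 45

m = 12: τ(12) = 6; 12 mod 2 = 0.
m = 18: τ(18) = 6; 18 mod 2 = 0.
m = 20: τ(20) = 6; 20 mod 2 = 0.
m = 28: τ(28) = 6; 28 mod 2 = 0.
m = 32: τ(32) = 6; 32 mod 2 = 0.
m = 44: τ(44) = 6; 44 mod 2 = 0.
m = 45: τ(45) = 6; 45 mod 2 = 1.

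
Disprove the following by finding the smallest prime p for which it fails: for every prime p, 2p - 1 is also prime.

p = 5

Check each prime p in order until 2p - 1 is not prime.
p = 2: 2p - 1 = 3, prime.
p = 3: 2p - 1 = 5, prime.
p = 5: 2p - 1 = 9 = 3 × 3, not prime.
Hence p = 5 is a counterexample.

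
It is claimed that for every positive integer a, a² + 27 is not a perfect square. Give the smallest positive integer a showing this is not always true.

a = 3

Check each positive integer a in order until a² + 27 is a perfect square.
a = 1: 1² + 27 = 28, not a perfect square.
a = 2: 2² + 27 = 31, not a perfect square.
a = 3: 3² + 27 = 36 = 6², a perfect square.
Hence a = 3 is a counterexample.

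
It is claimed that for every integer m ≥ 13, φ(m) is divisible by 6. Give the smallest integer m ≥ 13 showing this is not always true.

m = 15

Check each integer m ≥ 13 in order until φ(m) is not divisible by 6.
m = 13: φ(13) = 12; 12 mod 6 = 0.
m = 14: φ(14) = 6; 6 mod 6 = 0.
m = 15: φ(15) = 8; 8 mod 6 = 2.
Hence m = 15 is a counterexample.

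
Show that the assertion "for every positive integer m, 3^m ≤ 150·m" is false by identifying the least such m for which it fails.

m = 7

The first 6 eligible values, up to m = 6, all satisfy the conclusion.
m = 7: 3^m = 2187 and 150·m = 1050, so 2187 > 1050.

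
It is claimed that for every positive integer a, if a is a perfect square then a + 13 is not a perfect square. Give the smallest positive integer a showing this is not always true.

a = 36

a = 1: 1 + 13 = 14, not a perfect square.
a = 4: 4 + 13 = 17, not a perfect square.
a = 9: 9 + 13 = 22, not a perfect square.
a = 16: 16 + 13 = 29, not a perfect square.
a = 25: 25 + 13 = 38, not a perfect square.
a = 36: 36 = 6² and 36 + 13 = 49 = 7².
So a = 36 is the smallest counterexample.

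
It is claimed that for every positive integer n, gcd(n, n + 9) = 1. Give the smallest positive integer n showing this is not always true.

A counterexample is any positive integer n such that gcd(n, n + 9) > 1; we check each in order.
For n = 1, 2 the conclusion holds.
n = 3: gcd(3, 12) = 3.
Thus n = 3 disproves the claim, and no smaller n works.

n = 3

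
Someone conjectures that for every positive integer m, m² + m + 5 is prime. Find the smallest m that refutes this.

m = 4

Check each positive integer m in order until m² + m + 5 is not prime.
m = 1: m² + m + 5 = 7, prime.
m = 2: m² + m + 5 = 11, prime.
m = 3: m² + m + 5 = 17, prime.
m = 4: m² + m + 5 = 25 = 5 × 5, composite.
Hence m = 4 is a counterexample.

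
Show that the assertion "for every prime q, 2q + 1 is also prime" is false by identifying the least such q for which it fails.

q = 7

We need the least prime q for which 2q + 1 is not prime.
For q = 2, 3, 5 the conclusion holds.
q = 7: 2q + 1 = 15 = 3 × 5, not prime.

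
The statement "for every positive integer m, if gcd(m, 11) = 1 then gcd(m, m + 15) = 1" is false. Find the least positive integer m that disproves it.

m = 3

m = 1: gcd(1, 16) = 1.
m = 2: gcd(2, 17) = 1.
m = 3: gcd(3, 18) = 3.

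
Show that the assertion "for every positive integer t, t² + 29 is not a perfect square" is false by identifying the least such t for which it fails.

Check each positive integer t in order until t² + 29 is a perfect square.
For t = 1, 2, 3, 4, …, 11, 12, 13 the conclusion holds.
t = 14: 14² + 29 = 225 = 15², a perfect square.

t = 14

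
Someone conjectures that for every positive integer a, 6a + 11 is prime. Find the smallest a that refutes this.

a = 4

a = 1: 6a + 11 = 17, prime.
a = 2: 6a + 11 = 23, prime.
a = 3: 6a + 11 = 29, prime.
a = 4: 6a + 11 = 35 = 5 × 7, composite.
Hence a = 4 is a counterexample.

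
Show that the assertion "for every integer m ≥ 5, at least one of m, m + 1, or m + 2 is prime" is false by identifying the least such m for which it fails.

m = 8

We need the least integer m ≥ 5 for which m, m + 1, m + 2 are all composite.
For m = 5, 6, 7 the conclusion holds.
m = 8: 8 = 2 × 4; 9 = 3 × 3; 10 = 2 × 5 — all composite.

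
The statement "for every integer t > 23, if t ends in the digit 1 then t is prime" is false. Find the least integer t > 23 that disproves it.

A counterexample is any integer t > 23 such that t ends in the digit 1 but t is not prime; we check each in order.
For t = 31, 41 the conclusion holds.
t = 51: 51 ends in 1; 51 = 3 × 17, composite.
Thus t = 51 disproves the claim, and no smaller t works.

t = 51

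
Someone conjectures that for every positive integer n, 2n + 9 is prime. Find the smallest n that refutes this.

n = 3

A counterexample is any positive integer n such that 2n + 9 is not prime; we check each in order.
For n = 1, 2 the conclusion holds.
n = 3: 2n + 9 = 15 = 3 × 5, composite.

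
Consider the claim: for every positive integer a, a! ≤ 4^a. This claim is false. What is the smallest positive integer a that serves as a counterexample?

We need the least positive integer a for which a! > 4^a.
For a = 1, 2, 3, 4, 5, 6, 7, 8 the conclusion holds.
a = 9: a! = 362880 and 4^a = 262144, so 362880 > 262144.
Thus a = 9 disproves the claim, and no smaller a works.

a = 9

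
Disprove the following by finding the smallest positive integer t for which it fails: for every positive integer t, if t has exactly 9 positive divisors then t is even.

For t = 36, 100, 196 the conclusion holds.
t = 225: divisors of 225: 9 divisors; 225 is odd.

t = 225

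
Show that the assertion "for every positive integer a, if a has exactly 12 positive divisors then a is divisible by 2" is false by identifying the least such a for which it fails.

a = 315

A counterexample is any positive integer a such that a has exactly 12 positive divisors but a is not divisible by 2; we check each in order.
For a = 60, 72, 84, 90, …, 294, 306, 308 the conclusion holds.
a = 315: τ(315) = 12; 315 mod 2 = 1.
So a = 315 is the smallest counterexample.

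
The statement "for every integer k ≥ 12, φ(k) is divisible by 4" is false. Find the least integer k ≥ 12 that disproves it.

k = 12: φ(12) = 4; 4 mod 4 = 0.
k = 13: φ(13) = 12; 12 mod 4 = 0.
k = 14: φ(14) = 6; 6 mod 4 = 2.

k = 14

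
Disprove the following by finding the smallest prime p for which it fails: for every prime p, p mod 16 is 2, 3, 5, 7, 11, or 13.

p = 17

A counterexample is any prime p such that the claim fails; we check each in order.
p = 2: 2 mod 16 = 2.
p = 3: 3 mod 16 = 3.
p = 5: 5 mod 16 = 5.
p = 7: 7 mod 16 = 7.
p = 11: 11 mod 16 = 11.
p = 13: 13 mod 16 = 13.
p = 17: 17 mod 16 = 1 — not in {2, 3, 5, 7, 11, 13}.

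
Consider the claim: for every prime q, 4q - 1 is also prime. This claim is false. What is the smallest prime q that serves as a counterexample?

q = 7

Check each prime q in order until 4q - 1 is not prime.
For q = 2, 3, 5 the conclusion holds.
q = 7: 4q - 1 = 27 = 3 × 9, not prime.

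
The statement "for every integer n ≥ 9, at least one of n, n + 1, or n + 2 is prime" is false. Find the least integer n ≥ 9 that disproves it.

Check each integer n ≥ 9 in order until n, n + 1, n + 2 are all composite.
n = 9: 11 is prime.
n = 10: 11 is prime.
n = 11: 11 is prime.
n = 12: 13 is prime.
n = 13: 13 is prime.
n = 14: 14 = 2 × 7; 15 = 3 × 5; 16 = 2 × 8 — all composite.
Thus n = 14 disproves the claim, and no smaller n works.

n = 14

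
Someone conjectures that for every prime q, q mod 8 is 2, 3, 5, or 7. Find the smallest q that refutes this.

q = 17

A counterexample is any prime q such that the claim fails; we check each in order.
q = 2: 2 mod 8 = 2.
q = 3: 3 mod 8 = 3.
q = 5: 5 mod 8 = 5.
q = 7: 7 mod 8 = 7.
q = 11: 11 mod 8 = 3.
q = 13: 13 mod 8 = 5.
q = 17: 17 mod 8 = 1 — not in {2, 3, 5, 7}.
So q = 17 is the smallest counterexample.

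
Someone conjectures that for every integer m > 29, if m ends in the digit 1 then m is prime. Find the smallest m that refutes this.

m = 51

We need the least integer m > 29 for which m ends in the digit 1 but m is not prime.
m = 31: 31 ends in 1 and is prime.
m = 41: 41 ends in 1 and is prime.
m = 51: 51 ends in 1; 51 = 3 × 17, composite.
Hence m = 51 is a counterexample.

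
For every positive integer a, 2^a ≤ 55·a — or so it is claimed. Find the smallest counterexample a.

We need the least positive integer a for which 2^a > 55·a.
For a = 1, 2, 3, 4, 5, 6, 7, 8 the conclusion holds.
a = 9: 2^a = 512 and 55·a = 495, so 512 > 495.

a = 9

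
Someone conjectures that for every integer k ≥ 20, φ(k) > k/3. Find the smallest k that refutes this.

k = 24

k = 20: φ(20) = 8 and 20/3 = 20/3, so φ(20) > 20/3.
k = 21: φ(21) = 12 and 21/3 = 7, so φ(21) > 21/3.
k = 22: φ(22) = 10 and 22/3 = 22/3, so φ(22) > 22/3.
k = 23: φ(23) = 22 and 23/3 = 23/3, so φ(23) > 23/3.
k = 24: φ(24) = 8 and 24/3 = 8, so φ(24) ≤ 24/3.
Hence k = 24 is a counterexample.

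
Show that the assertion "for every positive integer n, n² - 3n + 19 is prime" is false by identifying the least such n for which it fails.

The first 17 eligible values, up to n = 17, all satisfy the conclusion.
n = 18: n² - 3n + 19 = 289 = 17 × 17, composite.

n = 18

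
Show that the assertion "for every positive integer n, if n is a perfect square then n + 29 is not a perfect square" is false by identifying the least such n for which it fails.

A counterexample is any positive integer n such that n is a perfect square but n + 29 is a perfect square; we check each in order.
For n = 1, 4, 9, 16, …, 121, 144, 169 the conclusion holds.
n = 196: 196 = 14² and 196 + 29 = 225 = 15².

n = 196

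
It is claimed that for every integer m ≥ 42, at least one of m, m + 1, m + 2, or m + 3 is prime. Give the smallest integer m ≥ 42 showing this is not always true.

Check each integer m ≥ 42 in order until m, m + 1, m + 2, m + 3 are all composite.
The first 6 eligible values, up to m = 47, all satisfy the conclusion.
m = 48: 48 = 2 × 24; 49 = 7 × 7; 50 = 2 × 25; 51 = 3 × 17 — all composite.
So m = 48 is the smallest counterexample.

m = 48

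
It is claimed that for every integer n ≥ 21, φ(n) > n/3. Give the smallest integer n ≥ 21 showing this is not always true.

n = 24

A counterexample is any integer n ≥ 21 such that the claim fails; we check each in order.
n = 21: φ(21) = 12 and 21/3 = 7, so φ(21) > 21/3.
n = 22: φ(22) = 10 and 22/3 = 22/3, so φ(22) > 22/3.
n = 23: φ(23) = 22 and 23/3 = 23/3, so φ(23) > 23/3.
n = 24: φ(24) = 8 and 24/3 = 8, so φ(24) ≤ 24/3.
So n = 24 is the smallest counterexample.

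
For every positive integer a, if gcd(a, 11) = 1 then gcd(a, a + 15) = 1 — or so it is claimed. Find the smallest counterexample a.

Check each positive integer a in order until gcd(a, 11) = 1 but gcd(a, a + 15) > 1.
For a = 1, 2 the conclusion holds.
a = 3: gcd(3, 18) = 3.

a = 3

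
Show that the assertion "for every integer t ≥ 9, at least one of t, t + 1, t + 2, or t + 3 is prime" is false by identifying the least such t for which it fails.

Check each integer t ≥ 9 in order until t, t + 1, t + 2, t + 3 are all composite.
For t = 9, 10, 11, 12, …, 21, 22, 23 the conclusion holds.
t = 24: 24 = 2 × 12; 25 = 5 × 5; 26 = 2 × 13; 27 = 3 × 9 — all composite.

t = 24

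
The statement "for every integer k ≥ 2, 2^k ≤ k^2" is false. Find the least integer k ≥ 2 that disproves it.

k = 5

A counterexample is any integer k ≥ 2 such that 2^k > k^2; we check each in order.
For k = 2, 3, 4 the conclusion holds.
k = 5: 2^k = 32 and k^2 = 25, so 32 > 25.
Hence k = 5 is a counterexample.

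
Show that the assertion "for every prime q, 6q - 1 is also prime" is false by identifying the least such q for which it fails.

q = 11

Check each prime q in order until 6q - 1 is not prime.
The first 4 eligible values, up to q = 7, all satisfy the conclusion.
q = 11: 6q - 1 = 65 = 5 × 13, not prime.
Thus q = 11 disproves the claim, and no smaller q works.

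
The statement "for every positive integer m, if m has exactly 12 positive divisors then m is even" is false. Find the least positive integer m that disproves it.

m = 315

Check each positive integer m in order until m has exactly 12 positive divisors but m is odd.
For m = 60, 72, 84, 90, …, 294, 306, 308 the conclusion holds.
m = 315: divisors of 315: 12 divisors; 315 is odd.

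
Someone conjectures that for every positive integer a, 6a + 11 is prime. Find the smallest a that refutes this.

a = 4

Check each positive integer a in order until 6a + 11 is not prime.
For a = 1, 2, 3 the conclusion holds.
a = 4: 6a + 11 = 35 = 5 × 7, composite.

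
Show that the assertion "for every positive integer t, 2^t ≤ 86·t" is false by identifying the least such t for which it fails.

We need the least positive integer t for which 2^t > 86·t.
For t = 1, 2, 3, 4, 5, 6, 7, 8, 9 the conclusion holds.
t = 10: 2^t = 1024 and 86·t = 860, so 1024 > 860.

t = 10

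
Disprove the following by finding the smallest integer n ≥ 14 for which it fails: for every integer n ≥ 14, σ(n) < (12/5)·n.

A counterexample is any integer n ≥ 14 such that the claim fails; we check each in order.
For n = 14, 15, 16, 17, 18, 19, 20, 21, 22, 23 the conclusion holds.
n = 24: σ(24) = 60; 60 ≥ 288/5.
So n = 24 is the smallest counterexample.

n = 24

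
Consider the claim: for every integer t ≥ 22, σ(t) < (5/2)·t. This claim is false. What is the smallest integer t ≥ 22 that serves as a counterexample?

t = 24

For t = 22, 23 the conclusion holds.
t = 24: σ(24) = 60; 60 ≥ 60.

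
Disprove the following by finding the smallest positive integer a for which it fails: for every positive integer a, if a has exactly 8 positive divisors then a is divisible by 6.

a = 24: τ(24) = 8; 24 mod 6 = 0.
a = 30: τ(30) = 8; 30 mod 6 = 0.
a = 40: τ(40) = 8; 40 mod 6 = 4.
So a = 40 is the smallest counterexample.

a = 40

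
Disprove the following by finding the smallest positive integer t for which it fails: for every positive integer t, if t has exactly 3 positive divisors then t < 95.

t = 121

A counterexample is any positive integer t such that t has exactly 3 positive divisors but the claim fails; we check each in order.
t = 4: τ(4) = 3; 4 < 95.
t = 9: τ(9) = 3; 9 < 95.
t = 25: τ(25) = 3; 25 < 95.
t = 49: τ(49) = 3; 49 < 95.
t = 121: τ(121) = 3; 121 ≥ 95.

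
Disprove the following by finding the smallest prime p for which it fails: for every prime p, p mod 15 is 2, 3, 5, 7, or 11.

Check each prime p in order until the claim fails.
For p = 2, 3, 5, 7, 11 the conclusion holds.
p = 13: 13 mod 15 = 13 — not in {2, 3, 5, 7, 11}.

p = 13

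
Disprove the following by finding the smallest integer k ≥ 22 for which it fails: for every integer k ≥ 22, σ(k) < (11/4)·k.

The first 38 eligible values, up to k = 59, all satisfy the conclusion.
k = 60: σ(60) = 168; 168 ≥ 165.

k = 60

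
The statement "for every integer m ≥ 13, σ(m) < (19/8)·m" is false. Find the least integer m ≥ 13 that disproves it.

m = 24

We need the least integer m ≥ 13 for which the claim fails.
For m = 13, 14, 15, 16, …, 21, 22, 23 the conclusion holds.
m = 24: σ(24) = 60; 60 ≥ 57.
Thus m = 24 disproves the claim, and no smaller m works.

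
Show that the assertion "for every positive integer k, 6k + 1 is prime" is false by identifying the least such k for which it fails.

k = 4

For k = 1, 2, 3 the conclusion holds.
k = 4: 6k + 1 = 25 = 5 × 5, composite.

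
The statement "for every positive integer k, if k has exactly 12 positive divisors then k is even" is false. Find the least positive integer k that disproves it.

For k = 60, 72, 84, 90, …, 294, 306, 308 the conclusion holds.
k = 315: divisors of 315: 12 divisors; 315 is odd.

k = 315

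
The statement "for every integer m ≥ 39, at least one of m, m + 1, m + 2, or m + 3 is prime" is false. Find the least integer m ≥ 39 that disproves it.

m = 48

We need the least integer m ≥ 39 for which m, m + 1, m + 2, m + 3 are all composite.
For m = 39, 40, 41, 42, 43, 44, 45, 46, 47 the conclusion holds.
m = 48: 48 = 2 × 24; 49 = 7 × 7; 50 = 2 × 25; 51 = 3 × 17 — all composite.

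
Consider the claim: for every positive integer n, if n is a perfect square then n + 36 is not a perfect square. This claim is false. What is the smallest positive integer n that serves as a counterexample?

A counterexample is any positive integer n such that n is a perfect square but n + 36 is a perfect square; we check each in order.
n = 1: 1 + 36 = 37, not a perfect square.
n = 4: 4 + 36 = 40, not a perfect square.
n = 9: 9 + 36 = 45, not a perfect square.
n = 16: 16 + 36 = 52, not a perfect square.
n = 25: 25 + 36 = 61, not a perfect square.
n = 36: 36 + 36 = 72, not a perfect square.
n = 49: 49 + 36 = 85, not a perfect square.
n = 64: 64 = 8² and 64 + 36 = 100 = 10².

n = 64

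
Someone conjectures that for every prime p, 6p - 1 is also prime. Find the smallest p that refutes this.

A counterexample is any prime p such that 6p - 1 is not prime; we check each in order.
The first 4 eligible values, up to p = 7, all satisfy the conclusion.
p = 11: 6p - 1 = 65 = 5 × 13, not prime.

p = 11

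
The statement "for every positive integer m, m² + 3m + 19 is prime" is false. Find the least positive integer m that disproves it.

For m = 1, 2, 3, 4, …, 12, 13, 14 the conclusion holds.
m = 15: m² + 3m + 19 = 289 = 17 × 17, composite.
So m = 15 is the smallest counterexample.

m = 15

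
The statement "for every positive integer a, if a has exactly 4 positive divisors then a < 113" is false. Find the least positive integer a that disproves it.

a = 115

For a = 6, 8, 10, 14, …, 95, 106, 111 the conclusion holds.
a = 115: τ(115) = 4; 115 ≥ 113.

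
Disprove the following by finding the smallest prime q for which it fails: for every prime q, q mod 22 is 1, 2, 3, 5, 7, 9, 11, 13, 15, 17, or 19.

A counterexample is any prime q such that the claim fails; we check each in order.
For q = 2, 3, 5, 7, …, 31, 37, 41 the conclusion holds.
q = 43: 43 mod 22 = 21 — not in {1, 2, 3, 5, 7, 9, 11, 13, 15, 17, 19}.
Thus q = 43 disproves the claim, and no smaller q works.

q = 43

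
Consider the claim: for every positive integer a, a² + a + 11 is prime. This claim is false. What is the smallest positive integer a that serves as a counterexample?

We need the least positive integer a for which a² + a + 11 is not prime.
For a = 1, 2, 3, 4, 5, 6, 7, 8, 9 the conclusion holds.
a = 10: a² + a + 11 = 121 = 11 × 11, composite.
So a = 10 is the smallest counterexample.

a = 10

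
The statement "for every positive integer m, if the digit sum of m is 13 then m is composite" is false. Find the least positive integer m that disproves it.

We need the least positive integer m for which the digit sum of m is 13 but m is prime.
For m = 49, 58 the conclusion holds.
m = 67: digit sum 13; 67 is prime, not composite.

m = 67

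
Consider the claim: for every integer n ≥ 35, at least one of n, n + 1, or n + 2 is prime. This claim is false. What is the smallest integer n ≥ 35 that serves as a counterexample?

n = 38

For n = 35, 36, 37 the conclusion holds.
n = 38: 38 = 2 × 19; 39 = 3 × 13; 40 = 2 × 20 — all composite.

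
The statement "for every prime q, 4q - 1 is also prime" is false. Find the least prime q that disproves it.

A counterexample is any prime q such that 4q - 1 is not prime; we check each in order.
q = 2: 4q - 1 = 7, prime.
q = 3: 4q - 1 = 11, prime.
q = 5: 4q - 1 = 19, prime.
q = 7: 4q - 1 = 27 = 3 × 9, not prime.
So q = 7 is the smallest counterexample.

q = 7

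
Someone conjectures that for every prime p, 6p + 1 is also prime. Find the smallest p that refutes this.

p = 19

Check each prime p in order until 6p + 1 is not prime.
For p = 2, 3, 5, 7, 11, 13, 17 the conclusion holds.
p = 19: 6p + 1 = 115 = 5 × 23, not prime.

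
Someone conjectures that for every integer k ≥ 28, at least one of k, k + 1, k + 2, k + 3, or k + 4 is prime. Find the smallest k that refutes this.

Check each integer k ≥ 28 in order until k, k + 1, k + 2, k + 3, k + 4 are all composite.
The first 4 eligible values, up to k = 31, all satisfy the conclusion.
k = 32: 32 = 2 × 16; 33 = 3 × 11; 34 = 2 × 17; 35 = 5 × 7; 36 = 2 × 18 — all composite.
So k = 32 is the smallest counterexample.

k = 32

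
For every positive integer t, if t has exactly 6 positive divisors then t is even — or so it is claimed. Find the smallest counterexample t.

t = 45

The first 6 eligible values, up to t = 44, all satisfy the conclusion.
t = 45: divisors of 45: 1, 3, 5, 9, 15, 45; 45 is odd.
So t = 45 is the smallest counterexample.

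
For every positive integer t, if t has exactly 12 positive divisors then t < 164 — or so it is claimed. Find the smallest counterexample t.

t = 198

We need the least positive integer t for which t has exactly 12 positive divisors but the claim fails.
For t = 60, 72, 84, 90, …, 150, 156, 160 the conclusion holds.
t = 198: τ(198) = 12; 198 ≥ 164.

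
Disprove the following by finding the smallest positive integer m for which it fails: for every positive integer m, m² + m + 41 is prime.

m = 40

Check each positive integer m in order until m² + m + 41 is not prime.
For m = 1, 2, 3, 4, …, 37, 38, 39 the conclusion holds.
m = 40: m² + m + 41 = 1681 = 41 × 41, composite.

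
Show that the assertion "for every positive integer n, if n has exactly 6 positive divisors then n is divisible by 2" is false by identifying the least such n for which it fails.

A counterexample is any positive integer n such that n has exactly 6 positive divisors but n is not divisible by 2; we check each in order.
n = 12: τ(12) = 6; 12 mod 2 = 0.
n = 18: τ(18) = 6; 18 mod 2 = 0.
n = 20: τ(20) = 6; 20 mod 2 = 0.
n = 28: τ(28) = 6; 28 mod 2 = 0.
n = 32: τ(32) = 6; 32 mod 2 = 0.
n = 44: τ(44) = 6; 44 mod 2 = 0.
n = 45: τ(45) = 6; 45 mod 2 = 1.

n = 45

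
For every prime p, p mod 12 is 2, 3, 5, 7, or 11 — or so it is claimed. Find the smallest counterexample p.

We need the least prime p for which the claim fails.
For p = 2, 3, 5, 7, 11 the conclusion holds.
p = 13: 13 mod 12 = 1 — not in {2, 3, 5, 7, 11}.
Hence p = 13 is a counterexample.

p = 13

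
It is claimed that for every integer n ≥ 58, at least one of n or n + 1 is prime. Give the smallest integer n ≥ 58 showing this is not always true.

n = 62

Check each integer n ≥ 58 in order until n, n + 1 are both composite.
n = 58: 59 is prime.
n = 59: 59 is prime.
n = 60: 61 is prime.
n = 61: 61 is prime.
n = 62: 62 = 2 × 31; 63 = 3 × 21 — both composite.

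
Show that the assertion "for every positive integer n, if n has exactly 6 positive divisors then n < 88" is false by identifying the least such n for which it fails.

n = 92

We need the least positive integer n for which n has exactly 6 positive divisors but the claim fails.
For n = 12, 18, 20, 28, …, 68, 75, 76 the conclusion holds.
n = 92: τ(92) = 6; 92 ≥ 88.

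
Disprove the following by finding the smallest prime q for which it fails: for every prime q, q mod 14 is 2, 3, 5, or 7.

q = 11

Check each prime q in order until the claim fails.
For q = 2, 3, 5, 7 the conclusion holds.
q = 11: 11 mod 14 = 11 — not in {2, 3, 5, 7}.
Hence q = 11 is a counterexample.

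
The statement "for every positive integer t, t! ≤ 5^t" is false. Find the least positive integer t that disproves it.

Check each positive integer t in order until t! > 5^t.
For t = 1, 2, 3, 4, …, 9, 10, 11 the conclusion holds.
t = 12: t! = 479001600 and 5^t = 244140625, so 479001600 > 244140625.
Hence t = 12 is a counterexample.

t = 12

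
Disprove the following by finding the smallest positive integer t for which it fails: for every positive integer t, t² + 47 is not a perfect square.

For t = 1, 2, 3, 4, …, 20, 21, 22 the conclusion holds.
t = 23: 23² + 47 = 576 = 24², a perfect square.
Thus t = 23 disproves the claim, and no smaller t works.

t = 23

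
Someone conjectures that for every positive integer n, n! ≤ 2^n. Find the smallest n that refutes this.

n = 4

n = 1: n! = 1 and 2^n = 2, so 1 ≤ 2.
n = 2: n! = 2 and 2^n = 4, so 2 ≤ 4.
n = 3: n! = 6 and 2^n = 8, so 6 ≤ 8.
n = 4: n! = 24 and 2^n = 16, so 24 > 16.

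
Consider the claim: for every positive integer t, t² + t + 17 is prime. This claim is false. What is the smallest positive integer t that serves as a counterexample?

A counterexample is any positive integer t such that t² + t + 17 is not prime; we check each in order.
For t = 1, 2, 3, 4, …, 13, 14, 15 the conclusion holds.
t = 16: t² + t + 17 = 289 = 17 × 17, composite.

t = 16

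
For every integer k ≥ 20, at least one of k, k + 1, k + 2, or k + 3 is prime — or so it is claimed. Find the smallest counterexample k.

A counterexample is any integer k ≥ 20 such that k, k + 1, k + 2, k + 3 are all composite; we check each in order.
The first 4 eligible values, up to k = 23, all satisfy the conclusion.
k = 24: 24 = 2 × 12; 25 = 5 × 5; 26 = 2 × 13; 27 = 3 × 9 — all composite.

k = 24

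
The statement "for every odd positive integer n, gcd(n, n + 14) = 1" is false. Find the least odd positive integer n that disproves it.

Check each odd positive integer n in order until gcd(n, n + 14) > 1.
n = 1: gcd(1, 15) = 1.
n = 3: gcd(3, 17) = 1.
n = 5: gcd(5, 19) = 1.
n = 7: gcd(7, 21) = 7.

n = 7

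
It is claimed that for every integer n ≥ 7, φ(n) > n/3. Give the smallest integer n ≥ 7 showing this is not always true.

n = 7: φ(7) = 6 and 7/3 = 7/3, so φ(7) > 7/3.
n = 8: φ(8) = 4 and 8/3 = 8/3, so φ(8) > 8/3.
n = 9: φ(9) = 6 and 9/3 = 3, so φ(9) > 9/3.
n = 10: φ(10) = 4 and 10/3 = 10/3, so φ(10) > 10/3.
n = 11: φ(11) = 10 and 11/3 = 11/3, so φ(11) > 11/3.
n = 12: φ(12) = 4 and 12/3 = 4, so φ(12) ≤ 12/3.
So n = 12 is the smallest counterexample.

n = 12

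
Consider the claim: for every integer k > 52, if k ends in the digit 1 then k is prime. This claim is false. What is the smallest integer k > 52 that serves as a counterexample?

k = 81

Check each integer k > 52 in order until k ends in the digit 1 but k is not prime.
k = 61: 61 ends in 1 and is prime.
k = 71: 71 ends in 1 and is prime.
k = 81: 81 ends in 1; 81 = 3 × 27, composite.
So k = 81 is the smallest counterexample.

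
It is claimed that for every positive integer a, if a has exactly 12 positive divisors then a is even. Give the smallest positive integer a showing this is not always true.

a = 315

Check each positive integer a in order until a has exactly 12 positive divisors but a is odd.
For a = 60, 72, 84, 90, …, 294, 306, 308 the conclusion holds.
a = 315: divisors of 315: 12 divisors; 315 is odd.
Thus a = 315 disproves the claim, and no smaller a works.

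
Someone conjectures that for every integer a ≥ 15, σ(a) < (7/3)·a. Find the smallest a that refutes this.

a = 24

For a = 15, 16, 17, 18, 19, 20, 21, 22, 23 the conclusion holds.
a = 24: σ(24) = 60; 60 ≥ 56.
Hence a = 24 is a counterexample.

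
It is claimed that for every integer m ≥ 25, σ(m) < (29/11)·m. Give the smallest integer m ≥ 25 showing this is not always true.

m = 60

A counterexample is any integer m ≥ 25 such that the claim fails; we check each in order.
For m = 25, 26, 27, 28, …, 57, 58, 59 the conclusion holds.
m = 60: σ(60) = 168; 168 ≥ 1740/11.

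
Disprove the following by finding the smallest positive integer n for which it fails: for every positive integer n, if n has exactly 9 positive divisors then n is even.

n = 225

We need the least positive integer n for which n has exactly 9 positive divisors but n is odd.
For n = 36, 100, 196 the conclusion holds.
n = 225: divisors of 225: 9 divisors; 225 is odd.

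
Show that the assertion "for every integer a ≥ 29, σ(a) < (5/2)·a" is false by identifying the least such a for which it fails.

a = 36

We need the least integer a ≥ 29 for which the claim fails.
a = 29: σ(29) = 30; 30 < 145/2.
a = 30: σ(30) = 72; 72 < 75.
a = 31: σ(31) = 32; 32 < 155/2.
a = 32: σ(32) = 63; 63 < 80.
a = 33: σ(33) = 48; 48 < 165/2.
a = 34: σ(34) = 54; 54 < 85.
a = 35: σ(35) = 48; 48 < 175/2.
a = 36: σ(36) = 91; 91 ≥ 90.
Thus a = 36 disproves the claim, and no smaller a works.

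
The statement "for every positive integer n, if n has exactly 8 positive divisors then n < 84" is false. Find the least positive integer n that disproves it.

A counterexample is any positive integer n such that n has exactly 8 positive divisors but the claim fails; we check each in order.
The first 9 eligible values, up to n = 78, all satisfy the conclusion.
n = 88: τ(88) = 8; 88 ≥ 84.
So n = 88 is the smallest counterexample.

n = 88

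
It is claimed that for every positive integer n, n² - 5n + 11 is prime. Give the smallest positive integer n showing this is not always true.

A counterexample is any positive integer n such that n² - 5n + 11 is not prime; we check each in order.
n = 1: n² - 5n + 11 = 7, prime.
n = 2: n² - 5n + 11 = 5, prime.
n = 3: n² - 5n + 11 = 5, prime.
n = 4: n² - 5n + 11 = 7, prime.
n = 5: n² - 5n + 11 = 11, prime.
n = 6: n² - 5n + 11 = 17, prime.
n = 7: n² - 5n + 11 = 25 = 5 × 5, composite.

n = 7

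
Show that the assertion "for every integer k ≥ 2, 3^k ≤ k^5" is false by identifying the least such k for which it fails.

We need the least integer k ≥ 2 for which 3^k > k^5.
For k = 2, 3, 4, 5, 6, 7, 8, 9, 10 the conclusion holds.
k = 11: 3^k = 177147 and k^5 = 161051, so 177147 > 161051.

k = 11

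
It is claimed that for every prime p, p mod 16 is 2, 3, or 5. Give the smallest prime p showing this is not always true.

p = 7

Check each prime p in order until the claim fails.
For p = 2, 3, 5 the conclusion holds.
p = 7: 7 mod 16 = 7 — not in {2, 3, 5}.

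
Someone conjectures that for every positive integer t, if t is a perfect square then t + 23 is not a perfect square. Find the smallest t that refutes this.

t = 121

For t = 1, 4, 9, 16, 25, 36, 49, 64, 81, 100 the conclusion holds.
t = 121: 121 = 11² and 121 + 23 = 144 = 12².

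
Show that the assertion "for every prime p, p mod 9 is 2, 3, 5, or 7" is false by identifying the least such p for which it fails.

The first 5 eligible values, up to p = 11, all satisfy the conclusion.
p = 13: 13 mod 9 = 4 — not in {2, 3, 5, 7}.

p = 13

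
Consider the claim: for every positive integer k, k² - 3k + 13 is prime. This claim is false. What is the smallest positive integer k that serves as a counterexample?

k = 12

We need the least positive integer k for which k² - 3k + 13 is not prime.
For k = 1, 2, 3, 4, …, 9, 10, 11 the conclusion holds.
k = 12: k² - 3k + 13 = 121 = 11 × 11, composite.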